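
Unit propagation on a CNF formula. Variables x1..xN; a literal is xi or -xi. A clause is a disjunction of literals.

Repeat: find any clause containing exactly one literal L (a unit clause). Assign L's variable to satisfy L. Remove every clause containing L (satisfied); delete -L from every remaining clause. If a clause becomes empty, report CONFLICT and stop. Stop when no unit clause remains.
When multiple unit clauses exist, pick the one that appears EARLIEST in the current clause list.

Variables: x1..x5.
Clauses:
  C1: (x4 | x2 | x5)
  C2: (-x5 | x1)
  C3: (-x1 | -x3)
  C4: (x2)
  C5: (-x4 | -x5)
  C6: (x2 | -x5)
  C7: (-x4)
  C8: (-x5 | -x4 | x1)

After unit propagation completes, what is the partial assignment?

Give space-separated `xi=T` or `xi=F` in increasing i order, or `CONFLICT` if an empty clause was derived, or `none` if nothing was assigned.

Answer: x2=T x4=F

Derivation:
unit clause [2] forces x2=T; simplify:
  satisfied 3 clause(s); 5 remain; assigned so far: [2]
unit clause [-4] forces x4=F; simplify:
  satisfied 3 clause(s); 2 remain; assigned so far: [2, 4]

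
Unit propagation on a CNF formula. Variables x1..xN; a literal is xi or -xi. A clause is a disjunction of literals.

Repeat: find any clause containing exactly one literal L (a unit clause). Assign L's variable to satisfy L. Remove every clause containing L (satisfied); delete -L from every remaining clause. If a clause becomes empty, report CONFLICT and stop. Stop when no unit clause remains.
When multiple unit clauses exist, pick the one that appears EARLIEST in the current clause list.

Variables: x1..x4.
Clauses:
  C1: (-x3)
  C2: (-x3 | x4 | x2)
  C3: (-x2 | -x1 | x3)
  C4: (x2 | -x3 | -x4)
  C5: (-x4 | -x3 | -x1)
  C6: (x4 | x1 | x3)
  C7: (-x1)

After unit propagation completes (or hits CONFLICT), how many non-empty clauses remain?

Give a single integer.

Answer: 0

Derivation:
unit clause [-3] forces x3=F; simplify:
  drop 3 from [-2, -1, 3] -> [-2, -1]
  drop 3 from [4, 1, 3] -> [4, 1]
  satisfied 4 clause(s); 3 remain; assigned so far: [3]
unit clause [-1] forces x1=F; simplify:
  drop 1 from [4, 1] -> [4]
  satisfied 2 clause(s); 1 remain; assigned so far: [1, 3]
unit clause [4] forces x4=T; simplify:
  satisfied 1 clause(s); 0 remain; assigned so far: [1, 3, 4]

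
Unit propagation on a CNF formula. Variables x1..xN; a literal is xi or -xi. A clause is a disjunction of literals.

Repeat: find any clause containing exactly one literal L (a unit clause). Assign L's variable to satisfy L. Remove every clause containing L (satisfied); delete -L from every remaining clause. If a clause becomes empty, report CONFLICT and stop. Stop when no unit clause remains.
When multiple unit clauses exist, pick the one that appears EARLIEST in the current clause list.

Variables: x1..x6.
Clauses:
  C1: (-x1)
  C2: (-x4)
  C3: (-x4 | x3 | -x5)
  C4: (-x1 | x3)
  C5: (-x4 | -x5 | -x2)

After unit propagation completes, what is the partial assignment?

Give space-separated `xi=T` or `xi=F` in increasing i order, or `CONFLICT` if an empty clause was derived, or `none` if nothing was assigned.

unit clause [-1] forces x1=F; simplify:
  satisfied 2 clause(s); 3 remain; assigned so far: [1]
unit clause [-4] forces x4=F; simplify:
  satisfied 3 clause(s); 0 remain; assigned so far: [1, 4]

Answer: x1=F x4=F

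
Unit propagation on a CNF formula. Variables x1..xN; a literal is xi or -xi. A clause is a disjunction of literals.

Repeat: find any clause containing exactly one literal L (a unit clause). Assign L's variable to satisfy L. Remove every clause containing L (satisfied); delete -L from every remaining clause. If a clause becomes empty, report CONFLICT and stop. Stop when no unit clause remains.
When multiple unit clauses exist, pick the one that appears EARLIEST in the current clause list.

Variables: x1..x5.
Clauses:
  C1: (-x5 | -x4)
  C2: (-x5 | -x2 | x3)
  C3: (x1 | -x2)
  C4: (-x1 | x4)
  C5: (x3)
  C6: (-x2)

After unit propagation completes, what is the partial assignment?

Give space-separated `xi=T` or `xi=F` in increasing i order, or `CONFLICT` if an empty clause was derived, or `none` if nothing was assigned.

unit clause [3] forces x3=T; simplify:
  satisfied 2 clause(s); 4 remain; assigned so far: [3]
unit clause [-2] forces x2=F; simplify:
  satisfied 2 clause(s); 2 remain; assigned so far: [2, 3]

Answer: x2=F x3=T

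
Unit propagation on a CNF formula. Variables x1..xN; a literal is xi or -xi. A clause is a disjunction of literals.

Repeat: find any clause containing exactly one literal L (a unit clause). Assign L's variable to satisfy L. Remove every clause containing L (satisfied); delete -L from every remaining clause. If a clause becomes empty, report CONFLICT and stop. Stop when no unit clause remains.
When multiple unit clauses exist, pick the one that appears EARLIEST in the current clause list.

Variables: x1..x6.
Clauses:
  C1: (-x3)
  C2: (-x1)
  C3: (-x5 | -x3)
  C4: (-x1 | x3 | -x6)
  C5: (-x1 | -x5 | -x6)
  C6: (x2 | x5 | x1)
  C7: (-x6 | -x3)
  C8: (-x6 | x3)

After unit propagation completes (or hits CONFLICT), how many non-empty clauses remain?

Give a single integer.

unit clause [-3] forces x3=F; simplify:
  drop 3 from [-1, 3, -6] -> [-1, -6]
  drop 3 from [-6, 3] -> [-6]
  satisfied 3 clause(s); 5 remain; assigned so far: [3]
unit clause [-1] forces x1=F; simplify:
  drop 1 from [2, 5, 1] -> [2, 5]
  satisfied 3 clause(s); 2 remain; assigned so far: [1, 3]
unit clause [-6] forces x6=F; simplify:
  satisfied 1 clause(s); 1 remain; assigned so far: [1, 3, 6]

Answer: 1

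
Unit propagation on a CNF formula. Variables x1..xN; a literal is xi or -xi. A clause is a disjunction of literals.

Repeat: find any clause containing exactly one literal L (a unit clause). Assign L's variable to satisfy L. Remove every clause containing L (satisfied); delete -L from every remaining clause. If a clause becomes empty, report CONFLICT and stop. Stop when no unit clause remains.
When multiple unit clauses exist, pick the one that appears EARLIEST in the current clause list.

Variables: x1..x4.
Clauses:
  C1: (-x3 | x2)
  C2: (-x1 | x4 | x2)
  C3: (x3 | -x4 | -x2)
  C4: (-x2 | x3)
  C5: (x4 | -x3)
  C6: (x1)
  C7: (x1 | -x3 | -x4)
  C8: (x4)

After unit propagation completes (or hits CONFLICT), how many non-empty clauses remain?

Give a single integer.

Answer: 3

Derivation:
unit clause [1] forces x1=T; simplify:
  drop -1 from [-1, 4, 2] -> [4, 2]
  satisfied 2 clause(s); 6 remain; assigned so far: [1]
unit clause [4] forces x4=T; simplify:
  drop -4 from [3, -4, -2] -> [3, -2]
  satisfied 3 clause(s); 3 remain; assigned so far: [1, 4]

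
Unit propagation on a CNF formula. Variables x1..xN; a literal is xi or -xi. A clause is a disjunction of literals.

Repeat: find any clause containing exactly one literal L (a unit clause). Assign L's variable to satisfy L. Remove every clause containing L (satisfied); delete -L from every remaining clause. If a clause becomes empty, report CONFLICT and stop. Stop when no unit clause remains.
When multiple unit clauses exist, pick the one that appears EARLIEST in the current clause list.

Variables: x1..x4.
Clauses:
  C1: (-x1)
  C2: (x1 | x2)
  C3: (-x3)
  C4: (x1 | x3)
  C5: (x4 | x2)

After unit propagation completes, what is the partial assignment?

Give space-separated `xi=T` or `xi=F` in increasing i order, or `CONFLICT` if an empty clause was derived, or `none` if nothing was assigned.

Answer: CONFLICT

Derivation:
unit clause [-1] forces x1=F; simplify:
  drop 1 from [1, 2] -> [2]
  drop 1 from [1, 3] -> [3]
  satisfied 1 clause(s); 4 remain; assigned so far: [1]
unit clause [2] forces x2=T; simplify:
  satisfied 2 clause(s); 2 remain; assigned so far: [1, 2]
unit clause [-3] forces x3=F; simplify:
  drop 3 from [3] -> [] (empty!)
  satisfied 1 clause(s); 1 remain; assigned so far: [1, 2, 3]
CONFLICT (empty clause)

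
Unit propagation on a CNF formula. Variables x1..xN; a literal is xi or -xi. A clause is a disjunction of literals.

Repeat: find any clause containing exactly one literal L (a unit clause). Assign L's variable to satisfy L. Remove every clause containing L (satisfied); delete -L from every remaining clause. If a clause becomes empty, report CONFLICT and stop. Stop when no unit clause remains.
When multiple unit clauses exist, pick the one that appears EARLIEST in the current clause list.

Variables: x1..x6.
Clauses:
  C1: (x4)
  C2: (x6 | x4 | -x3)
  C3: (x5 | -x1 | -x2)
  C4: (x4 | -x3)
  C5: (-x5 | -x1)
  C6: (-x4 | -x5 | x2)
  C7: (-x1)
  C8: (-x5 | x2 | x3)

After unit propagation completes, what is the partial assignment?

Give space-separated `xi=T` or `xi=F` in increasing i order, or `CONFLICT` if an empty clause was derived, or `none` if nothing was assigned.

Answer: x1=F x4=T

Derivation:
unit clause [4] forces x4=T; simplify:
  drop -4 from [-4, -5, 2] -> [-5, 2]
  satisfied 3 clause(s); 5 remain; assigned so far: [4]
unit clause [-1] forces x1=F; simplify:
  satisfied 3 clause(s); 2 remain; assigned so far: [1, 4]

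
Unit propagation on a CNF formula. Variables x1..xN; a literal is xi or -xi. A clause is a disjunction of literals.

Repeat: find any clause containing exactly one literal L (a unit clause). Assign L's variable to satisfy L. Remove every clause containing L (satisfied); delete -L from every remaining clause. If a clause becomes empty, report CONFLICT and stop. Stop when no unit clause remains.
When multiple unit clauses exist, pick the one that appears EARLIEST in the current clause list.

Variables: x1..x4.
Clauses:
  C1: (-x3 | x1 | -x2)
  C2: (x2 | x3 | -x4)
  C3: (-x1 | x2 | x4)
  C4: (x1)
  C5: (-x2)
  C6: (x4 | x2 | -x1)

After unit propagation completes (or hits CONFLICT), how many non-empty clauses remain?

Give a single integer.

Answer: 0

Derivation:
unit clause [1] forces x1=T; simplify:
  drop -1 from [-1, 2, 4] -> [2, 4]
  drop -1 from [4, 2, -1] -> [4, 2]
  satisfied 2 clause(s); 4 remain; assigned so far: [1]
unit clause [-2] forces x2=F; simplify:
  drop 2 from [2, 3, -4] -> [3, -4]
  drop 2 from [2, 4] -> [4]
  drop 2 from [4, 2] -> [4]
  satisfied 1 clause(s); 3 remain; assigned so far: [1, 2]
unit clause [4] forces x4=T; simplify:
  drop -4 from [3, -4] -> [3]
  satisfied 2 clause(s); 1 remain; assigned so far: [1, 2, 4]
unit clause [3] forces x3=T; simplify:
  satisfied 1 clause(s); 0 remain; assigned so far: [1, 2, 3, 4]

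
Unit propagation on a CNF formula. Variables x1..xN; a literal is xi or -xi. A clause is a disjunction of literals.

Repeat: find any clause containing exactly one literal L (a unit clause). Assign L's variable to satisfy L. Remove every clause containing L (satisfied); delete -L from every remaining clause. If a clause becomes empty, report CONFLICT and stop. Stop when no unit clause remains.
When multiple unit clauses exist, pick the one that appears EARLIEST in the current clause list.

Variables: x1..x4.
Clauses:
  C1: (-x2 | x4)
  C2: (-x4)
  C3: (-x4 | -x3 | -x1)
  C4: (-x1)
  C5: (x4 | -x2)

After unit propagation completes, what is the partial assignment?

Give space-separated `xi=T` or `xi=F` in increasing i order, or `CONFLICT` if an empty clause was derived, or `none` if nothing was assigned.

unit clause [-4] forces x4=F; simplify:
  drop 4 from [-2, 4] -> [-2]
  drop 4 from [4, -2] -> [-2]
  satisfied 2 clause(s); 3 remain; assigned so far: [4]
unit clause [-2] forces x2=F; simplify:
  satisfied 2 clause(s); 1 remain; assigned so far: [2, 4]
unit clause [-1] forces x1=F; simplify:
  satisfied 1 clause(s); 0 remain; assigned so far: [1, 2, 4]

Answer: x1=F x2=F x4=F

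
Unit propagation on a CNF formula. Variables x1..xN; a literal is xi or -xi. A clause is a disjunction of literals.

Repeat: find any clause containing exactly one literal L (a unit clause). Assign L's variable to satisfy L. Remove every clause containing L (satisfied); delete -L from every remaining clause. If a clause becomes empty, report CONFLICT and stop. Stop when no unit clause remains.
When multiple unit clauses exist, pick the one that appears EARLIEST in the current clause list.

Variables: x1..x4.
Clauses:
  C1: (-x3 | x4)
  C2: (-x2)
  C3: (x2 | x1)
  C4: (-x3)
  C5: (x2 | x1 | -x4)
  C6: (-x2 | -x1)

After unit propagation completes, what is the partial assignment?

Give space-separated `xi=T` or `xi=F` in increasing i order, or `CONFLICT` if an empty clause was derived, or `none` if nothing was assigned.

unit clause [-2] forces x2=F; simplify:
  drop 2 from [2, 1] -> [1]
  drop 2 from [2, 1, -4] -> [1, -4]
  satisfied 2 clause(s); 4 remain; assigned so far: [2]
unit clause [1] forces x1=T; simplify:
  satisfied 2 clause(s); 2 remain; assigned so far: [1, 2]
unit clause [-3] forces x3=F; simplify:
  satisfied 2 clause(s); 0 remain; assigned so far: [1, 2, 3]

Answer: x1=T x2=F x3=F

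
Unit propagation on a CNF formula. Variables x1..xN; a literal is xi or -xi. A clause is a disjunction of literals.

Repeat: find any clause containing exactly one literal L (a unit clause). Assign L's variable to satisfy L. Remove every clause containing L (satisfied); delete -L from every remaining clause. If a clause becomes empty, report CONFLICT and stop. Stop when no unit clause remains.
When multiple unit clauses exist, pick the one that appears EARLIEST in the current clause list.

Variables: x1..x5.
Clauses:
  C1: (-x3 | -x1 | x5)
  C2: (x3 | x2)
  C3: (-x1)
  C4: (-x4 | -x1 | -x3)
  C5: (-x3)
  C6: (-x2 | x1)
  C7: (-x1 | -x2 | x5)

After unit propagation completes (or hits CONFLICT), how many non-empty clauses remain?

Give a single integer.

Answer: 0

Derivation:
unit clause [-1] forces x1=F; simplify:
  drop 1 from [-2, 1] -> [-2]
  satisfied 4 clause(s); 3 remain; assigned so far: [1]
unit clause [-3] forces x3=F; simplify:
  drop 3 from [3, 2] -> [2]
  satisfied 1 clause(s); 2 remain; assigned so far: [1, 3]
unit clause [2] forces x2=T; simplify:
  drop -2 from [-2] -> [] (empty!)
  satisfied 1 clause(s); 1 remain; assigned so far: [1, 2, 3]
CONFLICT (empty clause)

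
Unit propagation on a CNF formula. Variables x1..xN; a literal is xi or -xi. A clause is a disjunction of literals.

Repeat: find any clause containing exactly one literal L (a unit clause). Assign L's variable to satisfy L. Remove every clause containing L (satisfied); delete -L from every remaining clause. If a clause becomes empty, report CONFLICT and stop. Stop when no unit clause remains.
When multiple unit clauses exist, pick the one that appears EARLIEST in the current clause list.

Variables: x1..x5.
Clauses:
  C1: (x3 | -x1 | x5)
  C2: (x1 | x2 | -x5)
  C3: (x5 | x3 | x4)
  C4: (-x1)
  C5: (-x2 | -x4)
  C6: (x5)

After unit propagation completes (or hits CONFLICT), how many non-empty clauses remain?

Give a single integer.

unit clause [-1] forces x1=F; simplify:
  drop 1 from [1, 2, -5] -> [2, -5]
  satisfied 2 clause(s); 4 remain; assigned so far: [1]
unit clause [5] forces x5=T; simplify:
  drop -5 from [2, -5] -> [2]
  satisfied 2 clause(s); 2 remain; assigned so far: [1, 5]
unit clause [2] forces x2=T; simplify:
  drop -2 from [-2, -4] -> [-4]
  satisfied 1 clause(s); 1 remain; assigned so far: [1, 2, 5]
unit clause [-4] forces x4=F; simplify:
  satisfied 1 clause(s); 0 remain; assigned so far: [1, 2, 4, 5]

Answer: 0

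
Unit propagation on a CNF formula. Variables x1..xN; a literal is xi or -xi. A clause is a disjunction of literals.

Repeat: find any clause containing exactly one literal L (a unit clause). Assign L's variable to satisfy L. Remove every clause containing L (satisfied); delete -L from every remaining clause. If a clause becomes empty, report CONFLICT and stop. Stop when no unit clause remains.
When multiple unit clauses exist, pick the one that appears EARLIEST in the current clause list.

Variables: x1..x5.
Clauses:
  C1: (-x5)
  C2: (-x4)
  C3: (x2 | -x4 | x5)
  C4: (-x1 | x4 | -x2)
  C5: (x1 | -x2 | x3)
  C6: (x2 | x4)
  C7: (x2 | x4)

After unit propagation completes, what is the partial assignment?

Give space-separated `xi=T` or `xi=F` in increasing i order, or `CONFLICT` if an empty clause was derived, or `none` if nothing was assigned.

unit clause [-5] forces x5=F; simplify:
  drop 5 from [2, -4, 5] -> [2, -4]
  satisfied 1 clause(s); 6 remain; assigned so far: [5]
unit clause [-4] forces x4=F; simplify:
  drop 4 from [-1, 4, -2] -> [-1, -2]
  drop 4 from [2, 4] -> [2]
  drop 4 from [2, 4] -> [2]
  satisfied 2 clause(s); 4 remain; assigned so far: [4, 5]
unit clause [2] forces x2=T; simplify:
  drop -2 from [-1, -2] -> [-1]
  drop -2 from [1, -2, 3] -> [1, 3]
  satisfied 2 clause(s); 2 remain; assigned so far: [2, 4, 5]
unit clause [-1] forces x1=F; simplify:
  drop 1 from [1, 3] -> [3]
  satisfied 1 clause(s); 1 remain; assigned so far: [1, 2, 4, 5]
unit clause [3] forces x3=T; simplify:
  satisfied 1 clause(s); 0 remain; assigned so far: [1, 2, 3, 4, 5]

Answer: x1=F x2=T x3=T x4=F x5=F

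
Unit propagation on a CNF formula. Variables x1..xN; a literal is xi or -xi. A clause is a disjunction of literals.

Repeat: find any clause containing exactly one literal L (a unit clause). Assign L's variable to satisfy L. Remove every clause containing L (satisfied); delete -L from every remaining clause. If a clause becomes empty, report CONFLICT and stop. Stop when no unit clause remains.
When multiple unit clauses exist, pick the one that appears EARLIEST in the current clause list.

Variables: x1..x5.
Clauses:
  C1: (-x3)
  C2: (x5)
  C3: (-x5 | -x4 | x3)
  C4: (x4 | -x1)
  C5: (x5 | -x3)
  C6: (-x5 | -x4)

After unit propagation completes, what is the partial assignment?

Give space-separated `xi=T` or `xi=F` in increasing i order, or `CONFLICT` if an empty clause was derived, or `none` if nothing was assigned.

Answer: x1=F x3=F x4=F x5=T

Derivation:
unit clause [-3] forces x3=F; simplify:
  drop 3 from [-5, -4, 3] -> [-5, -4]
  satisfied 2 clause(s); 4 remain; assigned so far: [3]
unit clause [5] forces x5=T; simplify:
  drop -5 from [-5, -4] -> [-4]
  drop -5 from [-5, -4] -> [-4]
  satisfied 1 clause(s); 3 remain; assigned so far: [3, 5]
unit clause [-4] forces x4=F; simplify:
  drop 4 from [4, -1] -> [-1]
  satisfied 2 clause(s); 1 remain; assigned so far: [3, 4, 5]
unit clause [-1] forces x1=F; simplify:
  satisfied 1 clause(s); 0 remain; assigned so far: [1, 3, 4, 5]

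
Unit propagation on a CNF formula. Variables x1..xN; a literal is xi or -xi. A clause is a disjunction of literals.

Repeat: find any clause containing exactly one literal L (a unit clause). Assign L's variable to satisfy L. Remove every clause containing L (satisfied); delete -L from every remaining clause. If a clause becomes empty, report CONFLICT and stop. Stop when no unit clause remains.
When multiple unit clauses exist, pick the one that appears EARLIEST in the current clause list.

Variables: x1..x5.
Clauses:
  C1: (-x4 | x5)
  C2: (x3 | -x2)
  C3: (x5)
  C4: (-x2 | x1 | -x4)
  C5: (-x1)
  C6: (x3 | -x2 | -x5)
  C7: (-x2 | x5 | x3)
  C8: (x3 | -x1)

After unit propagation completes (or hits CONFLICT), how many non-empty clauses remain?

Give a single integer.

Answer: 3

Derivation:
unit clause [5] forces x5=T; simplify:
  drop -5 from [3, -2, -5] -> [3, -2]
  satisfied 3 clause(s); 5 remain; assigned so far: [5]
unit clause [-1] forces x1=F; simplify:
  drop 1 from [-2, 1, -4] -> [-2, -4]
  satisfied 2 clause(s); 3 remain; assigned so far: [1, 5]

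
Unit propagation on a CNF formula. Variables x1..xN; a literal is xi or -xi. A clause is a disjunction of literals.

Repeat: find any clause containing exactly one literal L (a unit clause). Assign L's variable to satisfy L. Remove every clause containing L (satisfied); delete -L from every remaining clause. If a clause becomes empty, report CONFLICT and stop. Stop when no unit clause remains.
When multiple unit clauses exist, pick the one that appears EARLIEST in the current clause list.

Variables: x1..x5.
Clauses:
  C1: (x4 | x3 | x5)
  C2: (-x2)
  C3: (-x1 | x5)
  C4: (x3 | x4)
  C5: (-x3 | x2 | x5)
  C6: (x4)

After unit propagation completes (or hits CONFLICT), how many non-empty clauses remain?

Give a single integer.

unit clause [-2] forces x2=F; simplify:
  drop 2 from [-3, 2, 5] -> [-3, 5]
  satisfied 1 clause(s); 5 remain; assigned so far: [2]
unit clause [4] forces x4=T; simplify:
  satisfied 3 clause(s); 2 remain; assigned so far: [2, 4]

Answer: 2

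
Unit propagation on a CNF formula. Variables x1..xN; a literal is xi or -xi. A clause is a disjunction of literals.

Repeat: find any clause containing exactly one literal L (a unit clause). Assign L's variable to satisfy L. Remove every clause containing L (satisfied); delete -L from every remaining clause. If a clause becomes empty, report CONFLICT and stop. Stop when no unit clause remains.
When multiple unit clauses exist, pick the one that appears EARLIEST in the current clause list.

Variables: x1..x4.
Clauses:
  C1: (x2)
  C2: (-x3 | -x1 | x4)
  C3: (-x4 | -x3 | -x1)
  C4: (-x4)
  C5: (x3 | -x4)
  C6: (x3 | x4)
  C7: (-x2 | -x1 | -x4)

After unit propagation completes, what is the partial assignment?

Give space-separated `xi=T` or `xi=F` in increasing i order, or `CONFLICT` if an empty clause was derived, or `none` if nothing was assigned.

unit clause [2] forces x2=T; simplify:
  drop -2 from [-2, -1, -4] -> [-1, -4]
  satisfied 1 clause(s); 6 remain; assigned so far: [2]
unit clause [-4] forces x4=F; simplify:
  drop 4 from [-3, -1, 4] -> [-3, -1]
  drop 4 from [3, 4] -> [3]
  satisfied 4 clause(s); 2 remain; assigned so far: [2, 4]
unit clause [3] forces x3=T; simplify:
  drop -3 from [-3, -1] -> [-1]
  satisfied 1 clause(s); 1 remain; assigned so far: [2, 3, 4]
unit clause [-1] forces x1=F; simplify:
  satisfied 1 clause(s); 0 remain; assigned so far: [1, 2, 3, 4]

Answer: x1=F x2=T x3=T x4=F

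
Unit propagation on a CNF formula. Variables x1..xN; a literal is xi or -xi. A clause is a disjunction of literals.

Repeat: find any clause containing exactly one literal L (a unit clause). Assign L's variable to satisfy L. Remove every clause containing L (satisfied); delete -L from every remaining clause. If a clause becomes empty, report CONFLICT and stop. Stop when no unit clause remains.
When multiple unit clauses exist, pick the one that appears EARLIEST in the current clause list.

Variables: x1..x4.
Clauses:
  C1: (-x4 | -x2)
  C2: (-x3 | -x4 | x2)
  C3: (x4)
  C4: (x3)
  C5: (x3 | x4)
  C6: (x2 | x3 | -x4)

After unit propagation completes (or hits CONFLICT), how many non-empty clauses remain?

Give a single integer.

unit clause [4] forces x4=T; simplify:
  drop -4 from [-4, -2] -> [-2]
  drop -4 from [-3, -4, 2] -> [-3, 2]
  drop -4 from [2, 3, -4] -> [2, 3]
  satisfied 2 clause(s); 4 remain; assigned so far: [4]
unit clause [-2] forces x2=F; simplify:
  drop 2 from [-3, 2] -> [-3]
  drop 2 from [2, 3] -> [3]
  satisfied 1 clause(s); 3 remain; assigned so far: [2, 4]
unit clause [-3] forces x3=F; simplify:
  drop 3 from [3] -> [] (empty!)
  drop 3 from [3] -> [] (empty!)
  satisfied 1 clause(s); 2 remain; assigned so far: [2, 3, 4]
CONFLICT (empty clause)

Answer: 0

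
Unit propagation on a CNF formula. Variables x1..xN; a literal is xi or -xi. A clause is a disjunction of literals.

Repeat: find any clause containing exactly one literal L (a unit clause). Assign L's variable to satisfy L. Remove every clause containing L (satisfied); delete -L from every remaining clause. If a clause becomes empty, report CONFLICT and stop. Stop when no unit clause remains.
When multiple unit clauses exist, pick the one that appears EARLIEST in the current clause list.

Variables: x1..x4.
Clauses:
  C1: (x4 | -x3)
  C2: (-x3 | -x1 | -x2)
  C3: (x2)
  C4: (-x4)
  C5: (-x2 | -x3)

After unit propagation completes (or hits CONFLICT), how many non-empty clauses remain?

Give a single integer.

Answer: 0

Derivation:
unit clause [2] forces x2=T; simplify:
  drop -2 from [-3, -1, -2] -> [-3, -1]
  drop -2 from [-2, -3] -> [-3]
  satisfied 1 clause(s); 4 remain; assigned so far: [2]
unit clause [-4] forces x4=F; simplify:
  drop 4 from [4, -3] -> [-3]
  satisfied 1 clause(s); 3 remain; assigned so far: [2, 4]
unit clause [-3] forces x3=F; simplify:
  satisfied 3 clause(s); 0 remain; assigned so far: [2, 3, 4]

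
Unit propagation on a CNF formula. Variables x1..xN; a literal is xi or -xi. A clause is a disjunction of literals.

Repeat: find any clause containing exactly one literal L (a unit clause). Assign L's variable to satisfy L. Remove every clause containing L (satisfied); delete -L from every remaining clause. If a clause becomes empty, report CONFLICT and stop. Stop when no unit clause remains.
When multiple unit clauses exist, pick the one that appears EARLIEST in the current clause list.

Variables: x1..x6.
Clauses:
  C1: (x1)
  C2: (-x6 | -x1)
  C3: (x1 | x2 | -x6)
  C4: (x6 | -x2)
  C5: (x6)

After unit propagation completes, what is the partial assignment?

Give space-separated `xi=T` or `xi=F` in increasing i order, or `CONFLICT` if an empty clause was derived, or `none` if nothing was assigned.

unit clause [1] forces x1=T; simplify:
  drop -1 from [-6, -1] -> [-6]
  satisfied 2 clause(s); 3 remain; assigned so far: [1]
unit clause [-6] forces x6=F; simplify:
  drop 6 from [6, -2] -> [-2]
  drop 6 from [6] -> [] (empty!)
  satisfied 1 clause(s); 2 remain; assigned so far: [1, 6]
CONFLICT (empty clause)

Answer: CONFLICT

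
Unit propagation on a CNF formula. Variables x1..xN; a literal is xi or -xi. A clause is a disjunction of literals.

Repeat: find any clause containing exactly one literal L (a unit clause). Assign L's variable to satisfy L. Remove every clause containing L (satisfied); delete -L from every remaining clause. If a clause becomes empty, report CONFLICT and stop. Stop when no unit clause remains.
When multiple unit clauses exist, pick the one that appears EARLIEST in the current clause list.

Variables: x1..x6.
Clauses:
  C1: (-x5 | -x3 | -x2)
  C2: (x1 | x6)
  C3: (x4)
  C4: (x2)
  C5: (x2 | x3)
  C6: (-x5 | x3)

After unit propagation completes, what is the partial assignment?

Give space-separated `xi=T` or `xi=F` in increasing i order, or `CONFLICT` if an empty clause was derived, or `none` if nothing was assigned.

Answer: x2=T x4=T

Derivation:
unit clause [4] forces x4=T; simplify:
  satisfied 1 clause(s); 5 remain; assigned so far: [4]
unit clause [2] forces x2=T; simplify:
  drop -2 from [-5, -3, -2] -> [-5, -3]
  satisfied 2 clause(s); 3 remain; assigned so far: [2, 4]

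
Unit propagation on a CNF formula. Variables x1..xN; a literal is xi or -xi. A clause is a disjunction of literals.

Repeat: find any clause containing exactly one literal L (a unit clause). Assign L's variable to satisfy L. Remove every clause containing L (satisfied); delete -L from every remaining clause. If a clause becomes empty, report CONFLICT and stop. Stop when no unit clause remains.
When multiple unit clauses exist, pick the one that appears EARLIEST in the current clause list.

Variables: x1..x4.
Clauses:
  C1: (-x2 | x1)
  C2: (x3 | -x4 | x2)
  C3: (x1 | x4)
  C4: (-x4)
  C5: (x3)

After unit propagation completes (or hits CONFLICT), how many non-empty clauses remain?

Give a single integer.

unit clause [-4] forces x4=F; simplify:
  drop 4 from [1, 4] -> [1]
  satisfied 2 clause(s); 3 remain; assigned so far: [4]
unit clause [1] forces x1=T; simplify:
  satisfied 2 clause(s); 1 remain; assigned so far: [1, 4]
unit clause [3] forces x3=T; simplify:
  satisfied 1 clause(s); 0 remain; assigned so far: [1, 3, 4]

Answer: 0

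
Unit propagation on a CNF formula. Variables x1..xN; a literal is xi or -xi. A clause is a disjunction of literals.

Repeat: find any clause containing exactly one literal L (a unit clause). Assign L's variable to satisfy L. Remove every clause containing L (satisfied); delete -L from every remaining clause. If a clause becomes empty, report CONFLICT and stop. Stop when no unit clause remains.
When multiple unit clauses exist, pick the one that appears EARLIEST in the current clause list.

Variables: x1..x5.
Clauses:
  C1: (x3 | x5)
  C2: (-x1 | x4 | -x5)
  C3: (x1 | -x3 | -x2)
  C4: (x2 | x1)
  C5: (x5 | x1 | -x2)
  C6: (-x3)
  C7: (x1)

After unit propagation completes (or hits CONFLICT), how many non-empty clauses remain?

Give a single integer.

Answer: 0

Derivation:
unit clause [-3] forces x3=F; simplify:
  drop 3 from [3, 5] -> [5]
  satisfied 2 clause(s); 5 remain; assigned so far: [3]
unit clause [5] forces x5=T; simplify:
  drop -5 from [-1, 4, -5] -> [-1, 4]
  satisfied 2 clause(s); 3 remain; assigned so far: [3, 5]
unit clause [1] forces x1=T; simplify:
  drop -1 from [-1, 4] -> [4]
  satisfied 2 clause(s); 1 remain; assigned so far: [1, 3, 5]
unit clause [4] forces x4=T; simplify:
  satisfied 1 clause(s); 0 remain; assigned so far: [1, 3, 4, 5]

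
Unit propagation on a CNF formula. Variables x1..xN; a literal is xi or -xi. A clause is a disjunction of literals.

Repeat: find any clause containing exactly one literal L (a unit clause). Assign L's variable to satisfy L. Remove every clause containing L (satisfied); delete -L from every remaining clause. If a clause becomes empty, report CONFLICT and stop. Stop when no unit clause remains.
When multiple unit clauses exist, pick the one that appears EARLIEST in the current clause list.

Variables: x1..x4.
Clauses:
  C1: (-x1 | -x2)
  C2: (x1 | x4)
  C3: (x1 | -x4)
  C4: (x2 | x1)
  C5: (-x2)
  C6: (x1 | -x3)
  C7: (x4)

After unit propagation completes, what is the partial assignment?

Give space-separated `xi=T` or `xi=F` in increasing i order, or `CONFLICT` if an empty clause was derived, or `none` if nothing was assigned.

Answer: x1=T x2=F x4=T

Derivation:
unit clause [-2] forces x2=F; simplify:
  drop 2 from [2, 1] -> [1]
  satisfied 2 clause(s); 5 remain; assigned so far: [2]
unit clause [1] forces x1=T; simplify:
  satisfied 4 clause(s); 1 remain; assigned so far: [1, 2]
unit clause [4] forces x4=T; simplify:
  satisfied 1 clause(s); 0 remain; assigned so far: [1, 2, 4]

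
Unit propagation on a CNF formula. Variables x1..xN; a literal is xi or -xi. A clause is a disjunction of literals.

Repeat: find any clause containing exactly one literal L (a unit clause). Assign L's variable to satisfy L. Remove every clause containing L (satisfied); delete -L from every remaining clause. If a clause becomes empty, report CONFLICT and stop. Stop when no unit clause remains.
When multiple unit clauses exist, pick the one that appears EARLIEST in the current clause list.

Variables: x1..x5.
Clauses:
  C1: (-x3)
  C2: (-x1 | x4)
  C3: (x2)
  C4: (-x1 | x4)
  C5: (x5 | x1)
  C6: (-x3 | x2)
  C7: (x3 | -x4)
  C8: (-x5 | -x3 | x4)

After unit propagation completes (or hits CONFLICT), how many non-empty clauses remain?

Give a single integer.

Answer: 0

Derivation:
unit clause [-3] forces x3=F; simplify:
  drop 3 from [3, -4] -> [-4]
  satisfied 3 clause(s); 5 remain; assigned so far: [3]
unit clause [2] forces x2=T; simplify:
  satisfied 1 clause(s); 4 remain; assigned so far: [2, 3]
unit clause [-4] forces x4=F; simplify:
  drop 4 from [-1, 4] -> [-1]
  drop 4 from [-1, 4] -> [-1]
  satisfied 1 clause(s); 3 remain; assigned so far: [2, 3, 4]
unit clause [-1] forces x1=F; simplify:
  drop 1 from [5, 1] -> [5]
  satisfied 2 clause(s); 1 remain; assigned so far: [1, 2, 3, 4]
unit clause [5] forces x5=T; simplify:
  satisfied 1 clause(s); 0 remain; assigned so far: [1, 2, 3, 4, 5]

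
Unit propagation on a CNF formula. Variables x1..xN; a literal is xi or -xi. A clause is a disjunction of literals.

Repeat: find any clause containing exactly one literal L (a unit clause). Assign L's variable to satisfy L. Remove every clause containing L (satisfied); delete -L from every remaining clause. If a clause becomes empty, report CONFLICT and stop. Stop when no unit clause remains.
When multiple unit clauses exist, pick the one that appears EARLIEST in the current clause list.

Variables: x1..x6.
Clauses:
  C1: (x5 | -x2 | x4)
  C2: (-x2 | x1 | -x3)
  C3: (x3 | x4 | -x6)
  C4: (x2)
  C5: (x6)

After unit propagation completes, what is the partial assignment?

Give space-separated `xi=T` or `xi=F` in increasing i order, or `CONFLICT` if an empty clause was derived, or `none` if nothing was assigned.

Answer: x2=T x6=T

Derivation:
unit clause [2] forces x2=T; simplify:
  drop -2 from [5, -2, 4] -> [5, 4]
  drop -2 from [-2, 1, -3] -> [1, -3]
  satisfied 1 clause(s); 4 remain; assigned so far: [2]
unit clause [6] forces x6=T; simplify:
  drop -6 from [3, 4, -6] -> [3, 4]
  satisfied 1 clause(s); 3 remain; assigned so far: [2, 6]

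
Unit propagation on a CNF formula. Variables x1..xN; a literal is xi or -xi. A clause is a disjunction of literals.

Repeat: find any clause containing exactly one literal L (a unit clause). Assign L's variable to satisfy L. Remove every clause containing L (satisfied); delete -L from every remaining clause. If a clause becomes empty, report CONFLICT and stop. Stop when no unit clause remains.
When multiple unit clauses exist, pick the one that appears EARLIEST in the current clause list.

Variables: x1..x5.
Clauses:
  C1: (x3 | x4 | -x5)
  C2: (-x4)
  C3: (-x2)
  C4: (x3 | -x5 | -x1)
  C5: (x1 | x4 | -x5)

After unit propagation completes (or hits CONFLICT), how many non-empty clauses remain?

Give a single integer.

unit clause [-4] forces x4=F; simplify:
  drop 4 from [3, 4, -5] -> [3, -5]
  drop 4 from [1, 4, -5] -> [1, -5]
  satisfied 1 clause(s); 4 remain; assigned so far: [4]
unit clause [-2] forces x2=F; simplify:
  satisfied 1 clause(s); 3 remain; assigned so far: [2, 4]

Answer: 3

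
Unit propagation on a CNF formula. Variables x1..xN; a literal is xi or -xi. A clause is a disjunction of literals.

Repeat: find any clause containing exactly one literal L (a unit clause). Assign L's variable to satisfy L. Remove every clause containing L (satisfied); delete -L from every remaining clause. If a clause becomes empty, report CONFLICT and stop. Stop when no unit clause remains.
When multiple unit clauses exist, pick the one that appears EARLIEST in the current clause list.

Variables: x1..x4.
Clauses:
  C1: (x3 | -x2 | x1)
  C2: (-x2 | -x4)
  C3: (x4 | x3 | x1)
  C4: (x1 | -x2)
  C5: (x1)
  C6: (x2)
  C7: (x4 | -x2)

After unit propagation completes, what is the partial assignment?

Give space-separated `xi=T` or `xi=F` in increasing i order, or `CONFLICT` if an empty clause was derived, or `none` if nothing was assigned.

unit clause [1] forces x1=T; simplify:
  satisfied 4 clause(s); 3 remain; assigned so far: [1]
unit clause [2] forces x2=T; simplify:
  drop -2 from [-2, -4] -> [-4]
  drop -2 from [4, -2] -> [4]
  satisfied 1 clause(s); 2 remain; assigned so far: [1, 2]
unit clause [-4] forces x4=F; simplify:
  drop 4 from [4] -> [] (empty!)
  satisfied 1 clause(s); 1 remain; assigned so far: [1, 2, 4]
CONFLICT (empty clause)

Answer: CONFLICT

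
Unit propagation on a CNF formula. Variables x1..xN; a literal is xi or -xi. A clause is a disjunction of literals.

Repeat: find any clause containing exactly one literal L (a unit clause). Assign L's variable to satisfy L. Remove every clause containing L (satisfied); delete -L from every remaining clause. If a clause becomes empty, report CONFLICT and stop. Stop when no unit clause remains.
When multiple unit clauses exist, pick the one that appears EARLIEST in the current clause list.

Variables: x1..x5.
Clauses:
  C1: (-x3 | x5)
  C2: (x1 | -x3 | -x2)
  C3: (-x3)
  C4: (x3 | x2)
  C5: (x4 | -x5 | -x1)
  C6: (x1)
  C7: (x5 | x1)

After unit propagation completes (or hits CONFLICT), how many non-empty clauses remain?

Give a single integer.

Answer: 1

Derivation:
unit clause [-3] forces x3=F; simplify:
  drop 3 from [3, 2] -> [2]
  satisfied 3 clause(s); 4 remain; assigned so far: [3]
unit clause [2] forces x2=T; simplify:
  satisfied 1 clause(s); 3 remain; assigned so far: [2, 3]
unit clause [1] forces x1=T; simplify:
  drop -1 from [4, -5, -1] -> [4, -5]
  satisfied 2 clause(s); 1 remain; assigned so far: [1, 2, 3]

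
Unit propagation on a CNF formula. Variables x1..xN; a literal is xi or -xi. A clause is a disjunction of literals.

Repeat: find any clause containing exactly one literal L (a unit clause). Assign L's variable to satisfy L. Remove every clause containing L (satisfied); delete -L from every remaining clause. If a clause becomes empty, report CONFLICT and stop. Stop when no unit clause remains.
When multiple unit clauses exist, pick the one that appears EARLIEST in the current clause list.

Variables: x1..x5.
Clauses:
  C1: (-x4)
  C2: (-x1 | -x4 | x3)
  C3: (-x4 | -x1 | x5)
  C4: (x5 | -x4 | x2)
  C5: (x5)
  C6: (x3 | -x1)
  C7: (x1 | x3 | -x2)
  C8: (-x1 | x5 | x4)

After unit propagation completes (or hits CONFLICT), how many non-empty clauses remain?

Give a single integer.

unit clause [-4] forces x4=F; simplify:
  drop 4 from [-1, 5, 4] -> [-1, 5]
  satisfied 4 clause(s); 4 remain; assigned so far: [4]
unit clause [5] forces x5=T; simplify:
  satisfied 2 clause(s); 2 remain; assigned so far: [4, 5]

Answer: 2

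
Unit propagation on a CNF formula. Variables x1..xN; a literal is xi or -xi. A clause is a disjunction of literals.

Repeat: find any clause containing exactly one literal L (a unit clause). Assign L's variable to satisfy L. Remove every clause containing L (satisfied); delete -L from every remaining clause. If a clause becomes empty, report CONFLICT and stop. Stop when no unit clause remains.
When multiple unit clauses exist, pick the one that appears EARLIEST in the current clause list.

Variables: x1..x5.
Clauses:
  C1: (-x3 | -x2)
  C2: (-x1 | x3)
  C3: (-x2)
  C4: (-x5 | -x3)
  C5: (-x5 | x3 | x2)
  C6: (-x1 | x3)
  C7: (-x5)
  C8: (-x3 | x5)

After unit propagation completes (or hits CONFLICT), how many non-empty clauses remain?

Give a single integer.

unit clause [-2] forces x2=F; simplify:
  drop 2 from [-5, 3, 2] -> [-5, 3]
  satisfied 2 clause(s); 6 remain; assigned so far: [2]
unit clause [-5] forces x5=F; simplify:
  drop 5 from [-3, 5] -> [-3]
  satisfied 3 clause(s); 3 remain; assigned so far: [2, 5]
unit clause [-3] forces x3=F; simplify:
  drop 3 from [-1, 3] -> [-1]
  drop 3 from [-1, 3] -> [-1]
  satisfied 1 clause(s); 2 remain; assigned so far: [2, 3, 5]
unit clause [-1] forces x1=F; simplify:
  satisfied 2 clause(s); 0 remain; assigned so far: [1, 2, 3, 5]

Answer: 0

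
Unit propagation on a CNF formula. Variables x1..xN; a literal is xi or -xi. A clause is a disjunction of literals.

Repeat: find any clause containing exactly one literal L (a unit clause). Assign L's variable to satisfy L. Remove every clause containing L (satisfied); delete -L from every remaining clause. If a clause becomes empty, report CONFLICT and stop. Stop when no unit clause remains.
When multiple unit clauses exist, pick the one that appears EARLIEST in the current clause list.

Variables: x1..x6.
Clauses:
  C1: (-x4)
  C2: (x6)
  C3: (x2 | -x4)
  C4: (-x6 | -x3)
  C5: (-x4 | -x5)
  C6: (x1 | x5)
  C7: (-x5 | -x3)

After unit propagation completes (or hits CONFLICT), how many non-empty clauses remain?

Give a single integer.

unit clause [-4] forces x4=F; simplify:
  satisfied 3 clause(s); 4 remain; assigned so far: [4]
unit clause [6] forces x6=T; simplify:
  drop -6 from [-6, -3] -> [-3]
  satisfied 1 clause(s); 3 remain; assigned so far: [4, 6]
unit clause [-3] forces x3=F; simplify:
  satisfied 2 clause(s); 1 remain; assigned so far: [3, 4, 6]

Answer: 1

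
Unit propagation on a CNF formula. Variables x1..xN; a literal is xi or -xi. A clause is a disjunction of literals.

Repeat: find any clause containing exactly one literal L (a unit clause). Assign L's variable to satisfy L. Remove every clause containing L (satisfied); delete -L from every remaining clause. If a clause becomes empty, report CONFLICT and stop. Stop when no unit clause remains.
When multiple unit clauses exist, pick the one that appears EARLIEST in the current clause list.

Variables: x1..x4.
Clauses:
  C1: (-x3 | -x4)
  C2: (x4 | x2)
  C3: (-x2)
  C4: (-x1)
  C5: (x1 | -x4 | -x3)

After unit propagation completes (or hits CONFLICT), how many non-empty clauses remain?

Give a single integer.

Answer: 0

Derivation:
unit clause [-2] forces x2=F; simplify:
  drop 2 from [4, 2] -> [4]
  satisfied 1 clause(s); 4 remain; assigned so far: [2]
unit clause [4] forces x4=T; simplify:
  drop -4 from [-3, -4] -> [-3]
  drop -4 from [1, -4, -3] -> [1, -3]
  satisfied 1 clause(s); 3 remain; assigned so far: [2, 4]
unit clause [-3] forces x3=F; simplify:
  satisfied 2 clause(s); 1 remain; assigned so far: [2, 3, 4]
unit clause [-1] forces x1=F; simplify:
  satisfied 1 clause(s); 0 remain; assigned so far: [1, 2, 3, 4]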